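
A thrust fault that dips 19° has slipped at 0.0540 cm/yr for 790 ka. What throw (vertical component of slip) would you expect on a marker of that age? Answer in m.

dip-slip = rate × time = 0.0540 cm/yr × 790 ka = 426.6 m
throw = dip-slip × sin(dip) = 426.6 × sin(19°) = 139 m

139 m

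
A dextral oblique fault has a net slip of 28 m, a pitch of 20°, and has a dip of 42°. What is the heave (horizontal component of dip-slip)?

7.12 m

dip-slip = net slip × sin(rake) = 28 m × sin(20°) = 9.577 m
heave = dip-slip × cos(dip) = 9.577 × cos(42°) = 7.12 m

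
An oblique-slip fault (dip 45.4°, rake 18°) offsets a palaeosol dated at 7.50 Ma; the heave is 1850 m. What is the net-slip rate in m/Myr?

dip-slip = heave / cos(dip) = 1850 / cos(45.4°) = 2635 m
net slip = dip-slip / sin(rake) = 2635 / sin(18°) = 8526 m
rate = 8526 m / 7.50 Ma = 0.00114 m/yr = 1140 m/Myr

1140 m/Myr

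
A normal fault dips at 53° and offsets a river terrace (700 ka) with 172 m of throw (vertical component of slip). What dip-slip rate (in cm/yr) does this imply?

dip-slip = throw / sin(dip) = 172 m / sin(53°) = 215.4 m
rate = 215.4 m / 700 ka = 0.000308 m/yr = 0.0308 cm/yr

0.0308 cm/yr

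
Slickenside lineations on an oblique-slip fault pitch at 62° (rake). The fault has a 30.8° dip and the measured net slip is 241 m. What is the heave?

dip-slip = net slip × sin(rake) = 241 m × sin(62°) = 212.8 m
heave = dip-slip × cos(dip) = 212.8 × cos(30.8°) = 183 m

183 m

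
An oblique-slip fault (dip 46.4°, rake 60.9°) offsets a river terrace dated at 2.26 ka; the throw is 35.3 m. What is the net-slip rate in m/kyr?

24.7 m/kyr

dip-slip = throw / sin(dip) = 35.3 / sin(46.4°) = 48.75 m
net slip = dip-slip / sin(rake) = 48.75 / sin(60.9°) = 55.79 m
rate = 55.79 m / 2.26 ka = 0.0247 m/yr = 24.7 m/kyr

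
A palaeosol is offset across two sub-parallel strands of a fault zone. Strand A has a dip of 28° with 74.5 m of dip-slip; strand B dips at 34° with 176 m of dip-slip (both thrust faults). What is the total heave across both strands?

212 m

heave_A = 74.5 × cos(28°) = 65.78 m
heave_B = 176 × cos(34°) = 145.9 m
total = 65.78 + 145.9 = 212 m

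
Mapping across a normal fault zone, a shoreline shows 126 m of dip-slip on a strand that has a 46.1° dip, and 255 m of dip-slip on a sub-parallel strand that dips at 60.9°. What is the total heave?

heave_A = 126 × cos(46.1°) = 87.37 m
heave_B = 255 × cos(60.9°) = 124 m
total = 87.37 + 124 = 211 m

211 m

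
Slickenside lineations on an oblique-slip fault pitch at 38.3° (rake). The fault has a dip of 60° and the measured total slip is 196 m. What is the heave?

60.7 m

dip-slip = net slip × sin(rake) = 196 m × sin(38.3°) = 121.5 m
heave = dip-slip × cos(dip) = 121.5 × cos(60°) = 60.7 m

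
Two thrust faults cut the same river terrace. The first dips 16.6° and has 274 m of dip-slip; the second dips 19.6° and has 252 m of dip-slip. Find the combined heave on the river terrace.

heave_A = 274 × cos(16.6°) = 262.6 m
heave_B = 252 × cos(19.6°) = 237.4 m
total = 262.6 + 237.4 = 500 m

500 m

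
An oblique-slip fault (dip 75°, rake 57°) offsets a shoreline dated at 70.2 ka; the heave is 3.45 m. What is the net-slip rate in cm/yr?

dip-slip = heave / cos(dip) = 3.45 / cos(75°) = 13.33 m
net slip = dip-slip / sin(rake) = 13.33 / sin(57°) = 15.89 m
rate = 15.89 m / 70.2 ka = 0.000226 m/yr = 0.0226 cm/yr

0.0226 cm/yr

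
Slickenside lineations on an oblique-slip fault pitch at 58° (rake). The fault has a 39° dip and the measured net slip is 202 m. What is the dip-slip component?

dip-slip = net slip × sin(rake) = 202 m × sin(58°) = 171 m

171 m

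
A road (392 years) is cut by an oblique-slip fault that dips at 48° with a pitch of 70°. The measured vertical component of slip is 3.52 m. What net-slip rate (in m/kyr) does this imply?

dip-slip = throw / sin(dip) = 3.52 / sin(48°) = 4.737 m
net slip = dip-slip / sin(rake) = 4.737 / sin(70°) = 5.041 m
rate = 5.041 m / 392 years = 0.0129 m/yr = 12.9 m/kyr

12.9 m/kyr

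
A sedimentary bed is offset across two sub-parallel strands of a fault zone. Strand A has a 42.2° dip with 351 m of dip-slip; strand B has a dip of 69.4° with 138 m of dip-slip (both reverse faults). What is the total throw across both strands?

throw_A = 351 × sin(42.2°) = 235.8 m
throw_B = 138 × sin(69.4°) = 129.2 m
total = 235.8 + 129.2 = 365 m

365 m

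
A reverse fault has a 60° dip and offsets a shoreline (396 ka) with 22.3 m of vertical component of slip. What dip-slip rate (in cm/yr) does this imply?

0.00650 cm/yr

dip-slip = throw / sin(dip) = 22.3 m / sin(60°) = 25.75 m
rate = 25.75 m / 396 ka = 0.0000650 m/yr = 0.00650 cm/yr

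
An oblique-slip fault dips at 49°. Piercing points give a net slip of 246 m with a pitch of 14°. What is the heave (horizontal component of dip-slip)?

39 m

dip-slip = net slip × sin(rake) = 246 m × sin(14°) = 59.51 m
heave = dip-slip × cos(dip) = 59.51 × cos(49°) = 39 m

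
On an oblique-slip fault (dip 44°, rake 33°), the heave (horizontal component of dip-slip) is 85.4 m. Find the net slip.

218 m

dip-slip = heave / cos(dip) = 85.4 / cos(44°) = 118.7 m
net slip = dip-slip / sin(rake) = 118.7 / sin(33°) = 218 m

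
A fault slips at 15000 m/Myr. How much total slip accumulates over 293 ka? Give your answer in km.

slip = rate × time = 15000 m/Myr × 293 ka = 4400 m = 4.39 km

4.39 km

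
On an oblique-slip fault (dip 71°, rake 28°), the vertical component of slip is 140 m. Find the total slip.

315 m

dip-slip = throw / sin(dip) = 140 / sin(71°) = 148.1 m
net slip = dip-slip / sin(rake) = 148.1 / sin(28°) = 315 m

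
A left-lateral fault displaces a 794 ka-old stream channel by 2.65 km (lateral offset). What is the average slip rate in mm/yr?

3.34 mm/yr

rate = 2.65 km / 794 ka = 0.00334 m/yr = 3.34 mm/yr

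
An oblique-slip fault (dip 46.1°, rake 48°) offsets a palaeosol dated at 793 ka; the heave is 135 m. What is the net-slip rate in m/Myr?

dip-slip = heave / cos(dip) = 135 / cos(46.1°) = 194.7 m
net slip = dip-slip / sin(rake) = 194.7 / sin(48°) = 262 m
rate = 262 m / 793 ka = 0.000330 m/yr = 330 m/Myr

330 m/Myr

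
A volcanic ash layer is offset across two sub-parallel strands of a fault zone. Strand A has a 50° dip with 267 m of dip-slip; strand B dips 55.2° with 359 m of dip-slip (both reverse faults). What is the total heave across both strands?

377 m

heave_A = 267 × cos(50°) = 171.6 m
heave_B = 359 × cos(55.2°) = 204.9 m
total = 171.6 + 204.9 = 377 m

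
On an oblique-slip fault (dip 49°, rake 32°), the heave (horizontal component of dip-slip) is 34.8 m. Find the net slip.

dip-slip = heave / cos(dip) = 34.8 / cos(49°) = 53.04 m
net slip = dip-slip / sin(rake) = 53.04 / sin(32°) = 100 m

100 m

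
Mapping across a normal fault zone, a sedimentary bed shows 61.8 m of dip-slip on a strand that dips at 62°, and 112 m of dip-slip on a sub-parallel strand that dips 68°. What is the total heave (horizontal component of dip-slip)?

71 m

heave_A = 61.8 × cos(62°) = 29.01 m
heave_B = 112 × cos(68°) = 41.96 m
total = 29.01 + 41.96 = 71 m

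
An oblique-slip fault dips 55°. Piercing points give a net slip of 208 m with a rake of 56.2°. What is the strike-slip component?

116 m

strike-slip = net slip × cos(rake) = 208 m × cos(56.2°) = 116 m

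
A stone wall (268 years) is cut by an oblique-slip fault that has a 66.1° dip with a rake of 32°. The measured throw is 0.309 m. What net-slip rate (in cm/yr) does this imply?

dip-slip = throw / sin(dip) = 0.309 / sin(66.1°) = 0.3380 m
net slip = dip-slip / sin(rake) = 0.3380 / sin(32°) = 0.6378 m
rate = 0.6378 m / 268 years = 0.00238 m/yr = 0.238 cm/yr

0.238 cm/yr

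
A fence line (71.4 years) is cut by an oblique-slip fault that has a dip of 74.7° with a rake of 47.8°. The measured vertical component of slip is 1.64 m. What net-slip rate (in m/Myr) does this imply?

dip-slip = throw / sin(dip) = 1.64 / sin(74.7°) = 1.700 m
net slip = dip-slip / sin(rake) = 1.700 / sin(47.8°) = 2.295 m
rate = 2.295 m / 71.4 years = 0.0321 m/yr = 32100 m/Myr

32100 m/Myr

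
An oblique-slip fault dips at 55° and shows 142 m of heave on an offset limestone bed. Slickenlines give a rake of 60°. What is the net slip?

286 m

dip-slip = heave / cos(dip) = 142 / cos(55°) = 247.6 m
net slip = dip-slip / sin(rake) = 247.6 / sin(60°) = 286 m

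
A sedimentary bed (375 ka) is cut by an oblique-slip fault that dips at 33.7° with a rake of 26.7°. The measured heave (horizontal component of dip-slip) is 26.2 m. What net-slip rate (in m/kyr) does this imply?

0.187 m/kyr

dip-slip = heave / cos(dip) = 26.2 / cos(33.7°) = 31.49 m
net slip = dip-slip / sin(rake) = 31.49 / sin(26.7°) = 70.09 m
rate = 70.09 m / 375 ka = 0.000187 m/yr = 0.187 m/kyr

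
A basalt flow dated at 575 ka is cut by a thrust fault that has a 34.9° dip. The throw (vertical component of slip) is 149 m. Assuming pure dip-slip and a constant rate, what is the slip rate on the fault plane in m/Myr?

dip-slip = throw / sin(dip) = 149 m / sin(34.9°) = 260.4 m
rate = 260.4 m / 575 ka = 0.000453 m/yr = 453 m/Myr

453 m/Myr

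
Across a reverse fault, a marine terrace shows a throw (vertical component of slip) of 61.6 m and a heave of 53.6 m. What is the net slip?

net slip = √(throw² + heave²) = √(61.6² + 53.6²) = 81.7 m

81.7 m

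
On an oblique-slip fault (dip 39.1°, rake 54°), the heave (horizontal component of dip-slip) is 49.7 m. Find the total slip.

dip-slip = heave / cos(dip) = 49.7 / cos(39.1°) = 64.04 m
net slip = dip-slip / sin(rake) = 64.04 / sin(54°) = 79.2 m

79.2 m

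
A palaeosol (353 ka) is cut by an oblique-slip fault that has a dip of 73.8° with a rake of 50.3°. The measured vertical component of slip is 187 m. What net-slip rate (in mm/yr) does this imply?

dip-slip = throw / sin(dip) = 187 / sin(73.8°) = 194.7 m
net slip = dip-slip / sin(rake) = 194.7 / sin(50.3°) = 253.1 m
rate = 253.1 m / 353 ka = 0.000717 m/yr = 0.717 mm/yr

0.717 mm/yr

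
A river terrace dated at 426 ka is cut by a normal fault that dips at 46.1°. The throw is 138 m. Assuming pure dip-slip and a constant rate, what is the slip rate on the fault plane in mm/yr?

0.450 mm/yr

dip-slip = throw / sin(dip) = 138 m / sin(46.1°) = 191.5 m
rate = 191.5 m / 426 ka = 0.000450 m/yr = 0.450 mm/yr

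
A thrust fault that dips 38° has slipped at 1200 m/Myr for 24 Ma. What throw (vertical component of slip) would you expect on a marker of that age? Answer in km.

dip-slip = rate × time = 1200 m/Myr × 24 Ma = 28800 m
throw = dip-slip × sin(dip) = 28800 × sin(38°) = 17700 m = 17.7 km

17.7 km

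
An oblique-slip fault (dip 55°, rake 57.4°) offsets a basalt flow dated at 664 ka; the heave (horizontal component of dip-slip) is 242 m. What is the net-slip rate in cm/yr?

dip-slip = heave / cos(dip) = 242 / cos(55°) = 421.9 m
net slip = dip-slip / sin(rake) = 421.9 / sin(57.4°) = 500.8 m
rate = 500.8 m / 664 ka = 0.000754 m/yr = 0.0754 cm/yr

0.0754 cm/yr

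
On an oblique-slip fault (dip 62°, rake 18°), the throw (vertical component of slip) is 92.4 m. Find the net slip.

dip-slip = throw / sin(dip) = 92.4 / sin(62°) = 104.6 m
net slip = dip-slip / sin(rake) = 104.6 / sin(18°) = 339 m

339 m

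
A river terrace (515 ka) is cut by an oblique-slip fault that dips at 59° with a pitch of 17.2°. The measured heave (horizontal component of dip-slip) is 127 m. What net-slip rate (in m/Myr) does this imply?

dip-slip = heave / cos(dip) = 127 / cos(59°) = 246.6 m
net slip = dip-slip / sin(rake) = 246.6 / sin(17.2°) = 833.9 m
rate = 833.9 m / 515 ka = 0.00162 m/yr = 1620 m/Myr

1620 m/Myr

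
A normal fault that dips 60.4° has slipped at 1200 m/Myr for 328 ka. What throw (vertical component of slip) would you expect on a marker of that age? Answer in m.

342 m

dip-slip = rate × time = 1200 m/Myr × 328 ka = 393.6 m
throw = dip-slip × sin(dip) = 393.6 × sin(60.4°) = 342 m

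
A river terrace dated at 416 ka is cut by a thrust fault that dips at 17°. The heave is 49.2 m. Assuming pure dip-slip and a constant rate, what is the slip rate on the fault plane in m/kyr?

dip-slip = heave / cos(dip) = 49.2 m / cos(17°) = 51.45 m
rate = 51.45 m / 416 ka = 0.000124 m/yr = 0.124 m/kyr

0.124 m/kyr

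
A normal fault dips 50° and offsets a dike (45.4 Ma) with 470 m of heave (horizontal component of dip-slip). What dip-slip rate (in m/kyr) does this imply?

dip-slip = heave / cos(dip) = 470 m / cos(50°) = 731.2 m
rate = 731.2 m / 45.4 Ma = 0.0000161 m/yr = 0.0161 m/kyr

0.0161 m/kyr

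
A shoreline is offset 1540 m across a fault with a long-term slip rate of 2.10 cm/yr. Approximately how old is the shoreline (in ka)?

73.3 ka

age = offset / rate = 1540 m / (2.10 cm/yr) = 73300 yr = 73.3 ka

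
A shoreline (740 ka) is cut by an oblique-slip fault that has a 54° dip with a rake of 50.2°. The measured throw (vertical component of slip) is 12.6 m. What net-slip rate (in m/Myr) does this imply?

dip-slip = throw / sin(dip) = 12.6 / sin(54°) = 15.57 m
net slip = dip-slip / sin(rake) = 15.57 / sin(50.2°) = 20.27 m
rate = 20.27 m / 740 ka = 0.0000274 m/yr = 27.4 m/Myr

27.4 m/Myr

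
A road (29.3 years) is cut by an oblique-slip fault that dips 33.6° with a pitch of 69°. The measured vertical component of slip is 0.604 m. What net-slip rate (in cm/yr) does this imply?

dip-slip = throw / sin(dip) = 0.604 / sin(33.6°) = 1.091 m
net slip = dip-slip / sin(rake) = 1.091 / sin(69°) = 1.169 m
rate = 1.169 m / 29.3 years = 0.0399 m/yr = 3.99 cm/yr

3.99 cm/yr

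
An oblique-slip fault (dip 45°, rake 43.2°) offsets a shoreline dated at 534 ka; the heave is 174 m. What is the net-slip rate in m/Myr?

dip-slip = heave / cos(dip) = 174 / cos(45°) = 246.1 m
net slip = dip-slip / sin(rake) = 246.1 / sin(43.2°) = 359.5 m
rate = 359.5 m / 534 ka = 0.000673 m/yr = 673 m/Myr

673 m/Myr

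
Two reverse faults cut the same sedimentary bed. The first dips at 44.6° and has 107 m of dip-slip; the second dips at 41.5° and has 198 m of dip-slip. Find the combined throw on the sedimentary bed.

206 m

throw_A = 107 × sin(44.6°) = 75.13 m
throw_B = 198 × sin(41.5°) = 131.2 m
total = 75.13 + 131.2 = 206 m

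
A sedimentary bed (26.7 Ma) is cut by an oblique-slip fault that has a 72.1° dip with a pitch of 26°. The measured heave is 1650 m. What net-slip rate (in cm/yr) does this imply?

dip-slip = heave / cos(dip) = 1650 / cos(72.1°) = 5368 m
net slip = dip-slip / sin(rake) = 5368 / sin(26°) = 12250 m
rate = 12250 m / 26.7 Ma = 0.000459 m/yr = 0.0459 cm/yr

0.0459 cm/yr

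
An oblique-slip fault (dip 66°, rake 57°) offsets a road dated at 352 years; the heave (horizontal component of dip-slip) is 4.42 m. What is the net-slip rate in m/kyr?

dip-slip = heave / cos(dip) = 4.42 / cos(66°) = 10.87 m
net slip = dip-slip / sin(rake) = 10.87 / sin(57°) = 12.96 m
rate = 12.96 m / 352 years = 0.0368 m/yr = 36.8 m/kyr

36.8 m/kyr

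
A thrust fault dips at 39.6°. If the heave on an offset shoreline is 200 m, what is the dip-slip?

260 m

dip-slip = heave / cos(dip) = 200 / cos(39.6°) = 260 m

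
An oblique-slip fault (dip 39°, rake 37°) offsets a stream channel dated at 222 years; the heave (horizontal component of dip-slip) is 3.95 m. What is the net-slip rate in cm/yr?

3.80 cm/yr

dip-slip = heave / cos(dip) = 3.95 / cos(39°) = 5.083 m
net slip = dip-slip / sin(rake) = 5.083 / sin(37°) = 8.446 m
rate = 8.446 m / 222 years = 0.0380 m/yr = 3.80 cm/yr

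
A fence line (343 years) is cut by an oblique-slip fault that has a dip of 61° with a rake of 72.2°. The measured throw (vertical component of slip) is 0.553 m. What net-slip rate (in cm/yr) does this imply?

dip-slip = throw / sin(dip) = 0.553 / sin(61°) = 0.6323 m
net slip = dip-slip / sin(rake) = 0.6323 / sin(72.2°) = 0.6641 m
rate = 0.6641 m / 343 years = 0.00194 m/yr = 0.194 cm/yr

0.194 cm/yr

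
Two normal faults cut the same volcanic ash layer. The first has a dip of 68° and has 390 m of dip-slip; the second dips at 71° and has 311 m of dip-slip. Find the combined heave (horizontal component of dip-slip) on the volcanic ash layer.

heave_A = 390 × cos(68°) = 146.1 m
heave_B = 311 × cos(71°) = 101.3 m
total = 146.1 + 101.3 = 247 m

247 m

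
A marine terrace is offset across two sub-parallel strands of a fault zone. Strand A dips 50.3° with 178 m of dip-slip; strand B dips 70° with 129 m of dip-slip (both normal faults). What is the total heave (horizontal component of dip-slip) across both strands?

heave_A = 178 × cos(50.3°) = 113.7 m
heave_B = 129 × cos(70°) = 44.12 m
total = 113.7 + 44.12 = 158 m

158 m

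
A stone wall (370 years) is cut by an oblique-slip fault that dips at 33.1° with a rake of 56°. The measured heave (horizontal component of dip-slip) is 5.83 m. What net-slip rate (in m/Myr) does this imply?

dip-slip = heave / cos(dip) = 5.83 / cos(33.1°) = 6.959 m
net slip = dip-slip / sin(rake) = 6.959 / sin(56°) = 8.395 m
rate = 8.395 m / 370 years = 0.0227 m/yr = 22700 m/Myr

22700 m/Myr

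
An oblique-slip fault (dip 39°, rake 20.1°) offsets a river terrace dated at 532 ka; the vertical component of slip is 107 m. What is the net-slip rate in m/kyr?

0.930 m/kyr

dip-slip = throw / sin(dip) = 107 / sin(39°) = 170 m
net slip = dip-slip / sin(rake) = 170 / sin(20.1°) = 494.7 m
rate = 494.7 m / 532 ka = 0.000930 m/yr = 0.930 m/kyr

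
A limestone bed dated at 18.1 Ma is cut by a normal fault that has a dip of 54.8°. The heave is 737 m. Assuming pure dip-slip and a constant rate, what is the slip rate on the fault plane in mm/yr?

0.0706 mm/yr

dip-slip = heave / cos(dip) = 737 m / cos(54.8°) = 1279 m
rate = 1279 m / 18.1 Ma = 0.0000706 m/yr = 0.0706 mm/yr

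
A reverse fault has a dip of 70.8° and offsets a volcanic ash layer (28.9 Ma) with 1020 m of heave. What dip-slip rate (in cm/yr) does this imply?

dip-slip = heave / cos(dip) = 1020 m / cos(70.8°) = 3102 m
rate = 3102 m / 28.9 Ma = 0.000107 m/yr = 0.0107 cm/yr

0.0107 cm/yr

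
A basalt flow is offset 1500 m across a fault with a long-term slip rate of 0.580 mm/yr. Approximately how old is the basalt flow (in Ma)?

2.59 Ma

age = offset / rate = 1500 m / (0.580 mm/yr) = 2.59e+06 yr = 2.59 Ma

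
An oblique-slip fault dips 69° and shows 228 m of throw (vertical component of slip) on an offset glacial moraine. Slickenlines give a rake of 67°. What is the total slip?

dip-slip = throw / sin(dip) = 228 / sin(69°) = 244.2 m
net slip = dip-slip / sin(rake) = 244.2 / sin(67°) = 265 m

265 m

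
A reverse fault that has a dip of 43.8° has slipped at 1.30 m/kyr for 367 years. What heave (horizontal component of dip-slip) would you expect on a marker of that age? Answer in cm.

dip-slip = rate × time = 1.30 m/kyr × 367 years = 0.4771 m
heave = dip-slip × cos(dip) = 0.4771 × cos(43.8°) = 0.344 m = 34.4 cm

34.4 cm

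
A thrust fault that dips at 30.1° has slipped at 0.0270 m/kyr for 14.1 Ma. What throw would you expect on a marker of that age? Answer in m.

191 m

dip-slip = rate × time = 0.0270 m/kyr × 14.1 Ma = 380.7 m
throw = dip-slip × sin(dip) = 380.7 × sin(30.1°) = 191 m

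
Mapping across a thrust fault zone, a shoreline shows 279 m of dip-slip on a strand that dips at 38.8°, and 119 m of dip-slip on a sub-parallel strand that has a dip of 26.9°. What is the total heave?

heave_A = 279 × cos(38.8°) = 217.4 m
heave_B = 119 × cos(26.9°) = 106.1 m
total = 217.4 + 106.1 = 324 m

324 m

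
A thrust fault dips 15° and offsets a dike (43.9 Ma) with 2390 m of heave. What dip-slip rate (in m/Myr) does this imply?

dip-slip = heave / cos(dip) = 2390 m / cos(15°) = 2474 m
rate = 2474 m / 43.9 Ma = 0.0000564 m/yr = 56.4 m/Myr

56.4 m/Myr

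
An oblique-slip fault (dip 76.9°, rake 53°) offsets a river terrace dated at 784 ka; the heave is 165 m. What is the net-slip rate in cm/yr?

0.116 cm/yr

dip-slip = heave / cos(dip) = 165 / cos(76.9°) = 728 m
net slip = dip-slip / sin(rake) = 728 / sin(53°) = 911.5 m
rate = 911.5 m / 784 ka = 0.00116 m/yr = 0.116 cm/yr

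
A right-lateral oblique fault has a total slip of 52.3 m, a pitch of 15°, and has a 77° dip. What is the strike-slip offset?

50.5 m

strike-slip = net slip × cos(rake) = 52.3 m × cos(15°) = 50.5 m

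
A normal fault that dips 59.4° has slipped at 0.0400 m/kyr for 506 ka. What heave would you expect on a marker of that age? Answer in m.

10.3 m

dip-slip = rate × time = 0.0400 m/kyr × 506 ka = 20.24 m
heave = dip-slip × cos(dip) = 20.24 × cos(59.4°) = 10.3 m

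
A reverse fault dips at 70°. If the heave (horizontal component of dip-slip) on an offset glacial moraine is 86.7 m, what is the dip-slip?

dip-slip = heave / cos(dip) = 86.7 / cos(70°) = 253 m

253 m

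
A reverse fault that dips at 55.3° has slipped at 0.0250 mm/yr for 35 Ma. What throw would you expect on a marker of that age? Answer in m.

dip-slip = rate × time = 0.0250 mm/yr × 35 Ma = 875 m
throw = dip-slip × sin(dip) = 875 × sin(55.3°) = 719 m

719 m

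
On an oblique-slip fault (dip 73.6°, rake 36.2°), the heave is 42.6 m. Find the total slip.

dip-slip = heave / cos(dip) = 42.6 / cos(73.6°) = 150.9 m
net slip = dip-slip / sin(rake) = 150.9 / sin(36.2°) = 255 m

255 m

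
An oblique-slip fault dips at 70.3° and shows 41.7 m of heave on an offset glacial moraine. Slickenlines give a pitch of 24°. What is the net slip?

304 m

dip-slip = heave / cos(dip) = 41.7 / cos(70.3°) = 123.7 m
net slip = dip-slip / sin(rake) = 123.7 / sin(24°) = 304 m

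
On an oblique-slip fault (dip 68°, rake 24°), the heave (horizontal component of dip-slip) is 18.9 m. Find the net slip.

dip-slip = heave / cos(dip) = 18.9 / cos(68°) = 50.45 m
net slip = dip-slip / sin(rake) = 50.45 / sin(24°) = 124 m

124 m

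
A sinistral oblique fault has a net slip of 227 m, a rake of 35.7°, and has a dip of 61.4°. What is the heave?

dip-slip = net slip × sin(rake) = 227 m × sin(35.7°) = 132.5 m
heave = dip-slip × cos(dip) = 132.5 × cos(61.4°) = 63.4 m

63.4 m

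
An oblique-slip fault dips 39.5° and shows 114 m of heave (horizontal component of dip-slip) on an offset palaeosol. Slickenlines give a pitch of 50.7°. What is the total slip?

dip-slip = heave / cos(dip) = 114 / cos(39.5°) = 147.7 m
net slip = dip-slip / sin(rake) = 147.7 / sin(50.7°) = 191 m

191 m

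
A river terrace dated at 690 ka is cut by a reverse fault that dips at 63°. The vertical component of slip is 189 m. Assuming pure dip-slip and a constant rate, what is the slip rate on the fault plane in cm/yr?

0.0307 cm/yr

dip-slip = throw / sin(dip) = 189 m / sin(63°) = 212.1 m
rate = 212.1 m / 690 ka = 0.000307 m/yr = 0.0307 cm/yr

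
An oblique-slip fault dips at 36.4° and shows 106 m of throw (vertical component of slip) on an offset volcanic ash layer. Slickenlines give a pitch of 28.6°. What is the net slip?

373 m

dip-slip = throw / sin(dip) = 106 / sin(36.4°) = 178.6 m
net slip = dip-slip / sin(rake) = 178.6 / sin(28.6°) = 373 m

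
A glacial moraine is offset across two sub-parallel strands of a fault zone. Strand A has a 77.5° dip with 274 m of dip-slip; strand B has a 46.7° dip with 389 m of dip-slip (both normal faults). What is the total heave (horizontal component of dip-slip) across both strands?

heave_A = 274 × cos(77.5°) = 59.30 m
heave_B = 389 × cos(46.7°) = 266.8 m
total = 59.30 + 266.8 = 326 m

326 m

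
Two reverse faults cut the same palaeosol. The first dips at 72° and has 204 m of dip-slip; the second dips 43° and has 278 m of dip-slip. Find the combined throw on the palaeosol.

throw_A = 204 × sin(72°) = 194 m
throw_B = 278 × sin(43°) = 189.6 m
total = 194 + 189.6 = 384 m

384 m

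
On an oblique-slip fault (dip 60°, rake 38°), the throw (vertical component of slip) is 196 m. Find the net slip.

368 m

dip-slip = throw / sin(dip) = 196 / sin(60°) = 226.3 m
net slip = dip-slip / sin(rake) = 226.3 / sin(38°) = 368 m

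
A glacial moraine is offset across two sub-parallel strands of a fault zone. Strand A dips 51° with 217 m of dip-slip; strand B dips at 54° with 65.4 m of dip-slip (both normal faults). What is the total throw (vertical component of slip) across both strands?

222 m

throw_A = 217 × sin(51°) = 168.6 m
throw_B = 65.4 × sin(54°) = 52.91 m
total = 168.6 + 52.91 = 222 m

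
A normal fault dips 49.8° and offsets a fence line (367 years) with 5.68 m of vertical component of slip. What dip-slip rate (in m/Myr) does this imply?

dip-slip = throw / sin(dip) = 5.68 m / sin(49.8°) = 7.437 m
rate = 7.437 m / 367 years = 0.0203 m/yr = 20300 m/Myr

20300 m/Myr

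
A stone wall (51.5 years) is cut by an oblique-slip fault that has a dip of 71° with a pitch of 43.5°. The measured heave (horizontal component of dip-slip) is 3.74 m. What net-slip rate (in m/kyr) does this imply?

324 m/kyr

dip-slip = heave / cos(dip) = 3.74 / cos(71°) = 11.49 m
net slip = dip-slip / sin(rake) = 11.49 / sin(43.5°) = 16.69 m
rate = 16.69 m / 51.5 years = 0.324 m/yr = 324 m/kyr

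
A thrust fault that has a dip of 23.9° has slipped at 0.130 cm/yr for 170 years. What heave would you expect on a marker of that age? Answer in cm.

dip-slip = rate × time = 0.130 cm/yr × 170 years = 0.2210 m
heave = dip-slip × cos(dip) = 0.2210 × cos(23.9°) = 0.202 m = 20.2 cm

20.2 cm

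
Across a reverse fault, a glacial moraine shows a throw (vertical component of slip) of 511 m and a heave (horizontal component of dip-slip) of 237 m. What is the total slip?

563 m

net slip = √(throw² + heave²) = √(511² + 237²) = 563 m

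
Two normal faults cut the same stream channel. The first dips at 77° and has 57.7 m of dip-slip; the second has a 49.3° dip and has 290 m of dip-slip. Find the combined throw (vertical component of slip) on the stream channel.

throw_A = 57.7 × sin(77°) = 56.22 m
throw_B = 290 × sin(49.3°) = 219.9 m
total = 56.22 + 219.9 = 276 m

276 m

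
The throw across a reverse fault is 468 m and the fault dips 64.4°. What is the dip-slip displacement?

519 m

dip-slip = throw / sin(dip) = 468 / sin(64.4°) = 519 m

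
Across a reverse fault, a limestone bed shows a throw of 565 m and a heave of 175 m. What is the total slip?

591 m

net slip = √(throw² + heave²) = √(565² + 175²) = 591 m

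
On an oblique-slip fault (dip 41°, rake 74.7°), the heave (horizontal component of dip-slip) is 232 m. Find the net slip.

dip-slip = heave / cos(dip) = 232 / cos(41°) = 307.4 m
net slip = dip-slip / sin(rake) = 307.4 / sin(74.7°) = 319 m

319 m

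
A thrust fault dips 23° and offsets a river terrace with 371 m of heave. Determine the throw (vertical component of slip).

157 m

throw = heave × tan(dip) = 371 × tan(23°) = 157 m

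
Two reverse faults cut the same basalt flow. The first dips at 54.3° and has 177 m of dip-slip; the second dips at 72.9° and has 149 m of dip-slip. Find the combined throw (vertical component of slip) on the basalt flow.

throw_A = 177 × sin(54.3°) = 143.7 m
throw_B = 149 × sin(72.9°) = 142.4 m
total = 143.7 + 142.4 = 286 m

286 m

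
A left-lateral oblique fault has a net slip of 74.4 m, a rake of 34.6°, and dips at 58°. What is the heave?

22.4 m

dip-slip = net slip × sin(rake) = 74.4 m × sin(34.6°) = 42.25 m
heave = dip-slip × cos(dip) = 42.25 × cos(58°) = 22.4 m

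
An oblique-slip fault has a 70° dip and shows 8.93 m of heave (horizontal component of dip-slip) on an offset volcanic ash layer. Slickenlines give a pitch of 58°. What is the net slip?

30.8 m

dip-slip = heave / cos(dip) = 8.93 / cos(70°) = 26.11 m
net slip = dip-slip / sin(rake) = 26.11 / sin(58°) = 30.8 m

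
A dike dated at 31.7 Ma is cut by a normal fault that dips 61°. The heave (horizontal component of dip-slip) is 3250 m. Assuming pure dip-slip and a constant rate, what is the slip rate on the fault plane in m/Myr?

211 m/Myr

dip-slip = heave / cos(dip) = 3250 m / cos(61°) = 6704 m
rate = 6704 m / 31.7 Ma = 0.000211 m/yr = 211 m/Myr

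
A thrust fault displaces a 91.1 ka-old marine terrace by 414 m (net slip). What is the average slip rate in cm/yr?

rate = 414 m / 91.1 ka = 0.00454 m/yr = 0.454 cm/yr

0.454 cm/yr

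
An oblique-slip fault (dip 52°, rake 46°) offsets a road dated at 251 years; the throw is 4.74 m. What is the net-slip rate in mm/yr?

dip-slip = throw / sin(dip) = 4.74 / sin(52°) = 6.015 m
net slip = dip-slip / sin(rake) = 6.015 / sin(46°) = 8.362 m
rate = 8.362 m / 251 years = 0.0333 m/yr = 33.3 mm/yr

33.3 mm/yr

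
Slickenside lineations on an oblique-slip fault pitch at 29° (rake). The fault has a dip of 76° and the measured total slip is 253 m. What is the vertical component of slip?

dip-slip = net slip × sin(rake) = 253 m × sin(29°) = 122.7 m
throw = dip-slip × sin(dip) = 122.7 × sin(76°) = 119 m

119 m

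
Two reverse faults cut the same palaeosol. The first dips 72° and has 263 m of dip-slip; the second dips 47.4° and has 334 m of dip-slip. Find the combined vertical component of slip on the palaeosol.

throw_A = 263 × sin(72°) = 250.1 m
throw_B = 334 × sin(47.4°) = 245.9 m
total = 250.1 + 245.9 = 496 m

496 m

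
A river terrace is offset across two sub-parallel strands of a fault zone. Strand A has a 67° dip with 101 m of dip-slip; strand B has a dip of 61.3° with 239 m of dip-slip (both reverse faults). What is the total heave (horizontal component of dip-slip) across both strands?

heave_A = 101 × cos(67°) = 39.46 m
heave_B = 239 × cos(61.3°) = 114.8 m
total = 39.46 + 114.8 = 154 m

154 m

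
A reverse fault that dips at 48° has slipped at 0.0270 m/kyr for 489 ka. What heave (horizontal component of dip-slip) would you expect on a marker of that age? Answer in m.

8.83 m

dip-slip = rate × time = 0.0270 m/kyr × 489 ka = 13.20 m
heave = dip-slip × cos(dip) = 13.20 × cos(48°) = 8.83 m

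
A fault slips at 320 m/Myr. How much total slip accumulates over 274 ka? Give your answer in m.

slip = rate × time = 320 m/Myr × 274 ka = 87.7 m

87.7 m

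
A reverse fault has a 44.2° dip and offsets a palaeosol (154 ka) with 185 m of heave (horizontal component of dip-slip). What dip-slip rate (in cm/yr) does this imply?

0.168 cm/yr

dip-slip = heave / cos(dip) = 185 m / cos(44.2°) = 258.1 m
rate = 258.1 m / 154 ka = 0.00168 m/yr = 0.168 cm/yr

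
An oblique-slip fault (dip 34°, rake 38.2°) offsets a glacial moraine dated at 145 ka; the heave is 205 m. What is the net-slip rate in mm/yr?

dip-slip = heave / cos(dip) = 205 / cos(34°) = 247.3 m
net slip = dip-slip / sin(rake) = 247.3 / sin(38.2°) = 399.9 m
rate = 399.9 m / 145 ka = 0.00276 m/yr = 2.76 mm/yr

2.76 mm/yr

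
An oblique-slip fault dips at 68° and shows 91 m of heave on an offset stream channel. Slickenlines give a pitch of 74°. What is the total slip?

253 m

dip-slip = heave / cos(dip) = 91 / cos(68°) = 242.9 m
net slip = dip-slip / sin(rake) = 242.9 / sin(74°) = 253 m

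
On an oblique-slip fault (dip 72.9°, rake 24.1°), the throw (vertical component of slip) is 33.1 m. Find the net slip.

dip-slip = throw / sin(dip) = 33.1 / sin(72.9°) = 34.63 m
net slip = dip-slip / sin(rake) = 34.63 / sin(24.1°) = 84.8 m

84.8 m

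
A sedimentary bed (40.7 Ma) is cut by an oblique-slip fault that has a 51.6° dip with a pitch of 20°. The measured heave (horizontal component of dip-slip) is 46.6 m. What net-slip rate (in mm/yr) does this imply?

dip-slip = heave / cos(dip) = 46.6 / cos(51.6°) = 75.02 m
net slip = dip-slip / sin(rake) = 75.02 / sin(20°) = 219.4 m
rate = 219.4 m / 40.7 Ma = 0.00000539 m/yr = 0.00539 mm/yr

0.00539 mm/yr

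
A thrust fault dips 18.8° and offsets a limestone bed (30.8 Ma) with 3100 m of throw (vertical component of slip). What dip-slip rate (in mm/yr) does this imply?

0.312 mm/yr

dip-slip = throw / sin(dip) = 3100 m / sin(18.8°) = 9619 m
rate = 9619 m / 30.8 Ma = 0.000312 m/yr = 0.312 mm/yr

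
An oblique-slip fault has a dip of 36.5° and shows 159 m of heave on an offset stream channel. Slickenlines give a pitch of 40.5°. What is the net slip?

305 m

dip-slip = heave / cos(dip) = 159 / cos(36.5°) = 197.8 m
net slip = dip-slip / sin(rake) = 197.8 / sin(40.5°) = 305 m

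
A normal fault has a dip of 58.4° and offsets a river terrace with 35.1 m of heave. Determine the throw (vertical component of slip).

57.1 m

throw = heave × tan(dip) = 35.1 × tan(58.4°) = 57.1 m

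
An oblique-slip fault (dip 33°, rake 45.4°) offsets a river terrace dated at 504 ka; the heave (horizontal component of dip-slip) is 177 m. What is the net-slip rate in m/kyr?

dip-slip = heave / cos(dip) = 177 / cos(33°) = 211 m
net slip = dip-slip / sin(rake) = 211 / sin(45.4°) = 296.4 m
rate = 296.4 m / 504 ka = 0.000588 m/yr = 0.588 m/kyr

0.588 m/kyr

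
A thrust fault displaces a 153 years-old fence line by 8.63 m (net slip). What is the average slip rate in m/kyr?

56.4 m/kyr

rate = 8.63 m / 153 years = 0.0564 m/yr = 56.4 m/kyr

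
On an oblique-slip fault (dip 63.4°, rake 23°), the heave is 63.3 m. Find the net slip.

362 m

dip-slip = heave / cos(dip) = 63.3 / cos(63.4°) = 141.4 m
net slip = dip-slip / sin(rake) = 141.4 / sin(23°) = 362 m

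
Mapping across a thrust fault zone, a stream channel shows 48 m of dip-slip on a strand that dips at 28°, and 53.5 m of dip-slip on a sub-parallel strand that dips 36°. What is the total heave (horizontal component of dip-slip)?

85.7 m

heave_A = 48 × cos(28°) = 42.38 m
heave_B = 53.5 × cos(36°) = 43.28 m
total = 42.38 + 43.28 = 85.7 m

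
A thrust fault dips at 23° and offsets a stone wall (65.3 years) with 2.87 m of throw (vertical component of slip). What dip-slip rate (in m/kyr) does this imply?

dip-slip = throw / sin(dip) = 2.87 m / sin(23°) = 7.345 m
rate = 7.345 m / 65.3 years = 0.112 m/yr = 112 m/kyr

112 m/kyr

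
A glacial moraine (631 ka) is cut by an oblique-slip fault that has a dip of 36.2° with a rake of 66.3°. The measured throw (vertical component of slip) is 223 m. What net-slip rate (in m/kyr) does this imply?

0.653 m/kyr

dip-slip = throw / sin(dip) = 223 / sin(36.2°) = 377.6 m
net slip = dip-slip / sin(rake) = 377.6 / sin(66.3°) = 412.4 m
rate = 412.4 m / 631 ka = 0.000653 m/yr = 0.653 m/kyr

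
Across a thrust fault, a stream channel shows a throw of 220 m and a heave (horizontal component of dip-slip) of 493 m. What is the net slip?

net slip = √(throw² + heave²) = √(220² + 493²) = 540 m

540 m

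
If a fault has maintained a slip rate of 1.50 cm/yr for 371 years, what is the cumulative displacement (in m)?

slip = rate × time = 1.50 cm/yr × 371 years = 5.56 m

5.56 m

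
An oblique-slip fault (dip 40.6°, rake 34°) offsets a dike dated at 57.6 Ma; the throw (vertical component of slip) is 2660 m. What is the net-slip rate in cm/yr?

dip-slip = throw / sin(dip) = 2660 / sin(40.6°) = 4087 m
net slip = dip-slip / sin(rake) = 4087 / sin(34°) = 7310 m
rate = 7310 m / 57.6 Ma = 0.000127 m/yr = 0.0127 cm/yr

0.0127 cm/yr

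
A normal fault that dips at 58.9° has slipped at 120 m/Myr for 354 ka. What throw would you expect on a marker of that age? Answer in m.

36.4 m

dip-slip = rate × time = 120 m/Myr × 354 ka = 42.48 m
throw = dip-slip × sin(dip) = 42.48 × sin(58.9°) = 36.4 m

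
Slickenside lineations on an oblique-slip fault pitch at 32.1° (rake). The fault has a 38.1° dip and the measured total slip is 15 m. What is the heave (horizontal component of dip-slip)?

6.27 m

dip-slip = net slip × sin(rake) = 15 m × sin(32.1°) = 7.971 m
heave = dip-slip × cos(dip) = 7.971 × cos(38.1°) = 6.27 m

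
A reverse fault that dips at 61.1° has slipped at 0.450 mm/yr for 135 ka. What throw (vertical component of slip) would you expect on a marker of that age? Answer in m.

dip-slip = rate × time = 0.450 mm/yr × 135 ka = 60.75 m
throw = dip-slip × sin(dip) = 60.75 × sin(61.1°) = 53.2 m

53.2 m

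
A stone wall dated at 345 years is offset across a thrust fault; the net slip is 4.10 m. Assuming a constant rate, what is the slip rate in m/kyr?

11.9 m/kyr

rate = 4.10 m / 345 years = 0.0119 m/yr = 11.9 m/kyr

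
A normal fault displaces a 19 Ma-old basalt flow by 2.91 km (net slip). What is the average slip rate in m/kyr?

0.153 m/kyr

rate = 2.91 km / 19 Ma = 0.000153 m/yr = 0.153 m/kyr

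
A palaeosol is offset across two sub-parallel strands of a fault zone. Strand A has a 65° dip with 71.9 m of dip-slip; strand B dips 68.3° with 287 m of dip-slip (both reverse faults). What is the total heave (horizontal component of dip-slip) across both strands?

heave_A = 71.9 × cos(65°) = 30.39 m
heave_B = 287 × cos(68.3°) = 106.1 m
total = 30.39 + 106.1 = 137 m

137 m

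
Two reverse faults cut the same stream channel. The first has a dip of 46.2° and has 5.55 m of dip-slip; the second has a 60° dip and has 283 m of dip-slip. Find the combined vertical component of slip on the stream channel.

249 m

throw_A = 5.55 × sin(46.2°) = 4.006 m
throw_B = 283 × sin(60°) = 245.1 m
total = 4.006 + 245.1 = 249 m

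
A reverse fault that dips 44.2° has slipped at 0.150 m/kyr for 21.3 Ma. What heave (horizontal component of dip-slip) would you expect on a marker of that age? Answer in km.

dip-slip = rate × time = 0.150 m/kyr × 21.3 Ma = 3195 m
heave = dip-slip × cos(dip) = 3195 × cos(44.2°) = 2290 m = 2.29 km

2.29 km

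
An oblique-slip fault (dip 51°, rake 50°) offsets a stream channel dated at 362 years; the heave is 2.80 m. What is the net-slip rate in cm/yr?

1.60 cm/yr

dip-slip = heave / cos(dip) = 2.80 / cos(51°) = 4.449 m
net slip = dip-slip / sin(rake) = 4.449 / sin(50°) = 5.808 m
rate = 5.808 m / 362 years = 0.0160 m/yr = 1.60 cm/yr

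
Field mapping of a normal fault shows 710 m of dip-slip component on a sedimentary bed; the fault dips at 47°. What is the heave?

heave = dip-slip × cos(dip) = 710 m × cos(47°) = 484 m

484 m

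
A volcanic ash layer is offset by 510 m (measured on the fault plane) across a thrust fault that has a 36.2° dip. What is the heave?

412 m

heave = dip-slip × cos(dip) = 510 m × cos(36.2°) = 412 m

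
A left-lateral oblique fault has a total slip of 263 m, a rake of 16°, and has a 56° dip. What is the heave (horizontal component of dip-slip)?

dip-slip = net slip × sin(rake) = 263 m × sin(16°) = 72.49 m
heave = dip-slip × cos(dip) = 72.49 × cos(56°) = 40.5 m

40.5 m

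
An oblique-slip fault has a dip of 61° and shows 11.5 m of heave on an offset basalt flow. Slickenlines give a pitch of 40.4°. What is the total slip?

dip-slip = heave / cos(dip) = 11.5 / cos(61°) = 23.72 m
net slip = dip-slip / sin(rake) = 23.72 / sin(40.4°) = 36.6 m

36.6 m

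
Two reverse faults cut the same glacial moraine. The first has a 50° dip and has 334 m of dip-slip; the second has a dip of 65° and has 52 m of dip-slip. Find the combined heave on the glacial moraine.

heave_A = 334 × cos(50°) = 214.7 m
heave_B = 52 × cos(65°) = 21.98 m
total = 214.7 + 21.98 = 237 m

237 m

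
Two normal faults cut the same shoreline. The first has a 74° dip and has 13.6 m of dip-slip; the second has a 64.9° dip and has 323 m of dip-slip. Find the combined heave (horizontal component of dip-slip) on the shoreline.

heave_A = 13.6 × cos(74°) = 3.749 m
heave_B = 323 × cos(64.9°) = 137 m
total = 3.749 + 137 = 141 m

141 m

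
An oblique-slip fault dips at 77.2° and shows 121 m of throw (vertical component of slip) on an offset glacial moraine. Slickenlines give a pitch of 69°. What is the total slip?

133 m

dip-slip = throw / sin(dip) = 121 / sin(77.2°) = 124.1 m
net slip = dip-slip / sin(rake) = 124.1 / sin(69°) = 133 m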